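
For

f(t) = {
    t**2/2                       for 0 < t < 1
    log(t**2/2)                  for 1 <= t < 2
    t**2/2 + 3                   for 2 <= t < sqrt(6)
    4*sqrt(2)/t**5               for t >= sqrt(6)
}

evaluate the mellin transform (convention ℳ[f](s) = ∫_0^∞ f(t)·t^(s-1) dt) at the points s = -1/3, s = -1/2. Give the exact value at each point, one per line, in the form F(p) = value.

the power substitution comes off first: t/2 on [0, 1); log(t/2) on [1, 4); t/2 + 3 on [4, 6); …
the common scale on t comes off first: t on [0, 1/2); log(t) on [1/2, 2); t + 3 on [2, 3); …
treat the 4 regions marked off by 1, 2, sqrt(6) separately and sum
between 0 and 1 the integrand is t**2/2·t^(s-1)
piece [1, 2): integrate log(t**2/2) against the kernel
[2, sqrt(6)) adds the kernel integral of (t**2/2 + 3)
piece [sqrt(6), ∞): integrate 4*sqrt(2)/t**5 against the kernel

F(-1/3) = -51*2**(2/3)/10 - 6*6**(5/6)/5 - log(2**(3*2**(2/3)/2 + 3)) + 2**(5/6)*3**(1/3)/288 + 183/10
F(-1/2) = -2*6**(3/4)/3 - log(2**(sqrt(2) + 2)) - 5*sqrt(2)/3 + 2**(3/4)*3**(1/4)/297 + 25/3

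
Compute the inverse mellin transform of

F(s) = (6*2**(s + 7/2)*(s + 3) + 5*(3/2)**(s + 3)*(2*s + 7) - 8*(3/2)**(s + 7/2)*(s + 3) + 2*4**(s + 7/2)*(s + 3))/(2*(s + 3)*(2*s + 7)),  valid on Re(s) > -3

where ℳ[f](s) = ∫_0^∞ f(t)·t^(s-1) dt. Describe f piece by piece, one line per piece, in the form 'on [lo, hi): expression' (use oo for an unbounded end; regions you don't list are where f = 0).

the 3 pieces separated at 3/2, 2 each add one integral
for t in [0, 3/2): the term is ∫ 5*t**3/2·t^(s-1)
on [3/2, 2) integrate f = 2*t**(7/2) against the kernel
∫ over [2, 4) of t**(7/2)/2·t^(s-1) joins the sum

on [0, 3/2): 5*t**3/2
on [3/2, 2): 2*t**(7/2)
on [2, 4): t**(7/2)/2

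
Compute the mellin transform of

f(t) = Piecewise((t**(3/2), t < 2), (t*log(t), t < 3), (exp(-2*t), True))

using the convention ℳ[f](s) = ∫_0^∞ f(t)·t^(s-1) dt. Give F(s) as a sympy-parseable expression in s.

decompose at 2, 3; ℳ[f](s) sums the 3 pieces' integrals
piece [0, 2): integrate t**(3/2) against the kernel
segment [2, 3) carries t*log(t); integrate it
∫ over [3, ∞) of exp(-2*t)·t^(s-1) joins the sum

(-12**s*s*(2*s + 3)*log(4) - 12**s*(2*s + 3)*log(4) + 12**s*(4*s + 6) + 12**s*sqrt(2)*(4*s**2 + 8*s + 4) + 3*18**s*s*(2*s + 3)*log(3) + 18**s*(-6*s - 9) + 3*18**s*(2*s + 3)*log(3) + 3**s*(2*s + 3)*(s**2 + 2*s + 1)*uppergamma(s, 6))/(6**s*(2*s + 3)*(s**2 + 2*s + 1))
  Re(s) > -3/2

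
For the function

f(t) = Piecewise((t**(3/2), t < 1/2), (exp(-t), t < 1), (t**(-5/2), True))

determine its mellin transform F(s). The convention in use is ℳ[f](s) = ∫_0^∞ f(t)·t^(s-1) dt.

(2*2**s*(2*s - 5)*(2*s + 3)*uppergamma(s, 1/2) - 2*2**s*(2*s - 5)*(2*s + 3)*uppergamma(s, 1) - 4*2**s*(2*s + 3) + sqrt(2)*(2*s - 5))/(2*2**s*(2*s - 5)*(2*s + 3))
  -3/2 < Re(s) < 5/2

f breaks at 1/2, 1 into 3 integrals to sum
[0, 1/2) adds the kernel integral of t**(3/2)
∫ exp(-t)·t^(s-1) over [1/2, 1)
between 1 and ∞ the integrand is t**(-5/2)·t^(s-1)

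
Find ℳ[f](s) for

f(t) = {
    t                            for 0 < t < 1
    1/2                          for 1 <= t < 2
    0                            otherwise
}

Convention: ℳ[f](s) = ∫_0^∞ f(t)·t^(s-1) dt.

treat the 2 regions marked off by 1 separately and sum
between 0 and 1 the integrand is t·t^(s-1)
for t in [1, 2): the term is ∫ 1/2·t^(s-1)

(2**s*(s + 1) + s - 1)/(2*s*(s + 1))
  Re(s) > -1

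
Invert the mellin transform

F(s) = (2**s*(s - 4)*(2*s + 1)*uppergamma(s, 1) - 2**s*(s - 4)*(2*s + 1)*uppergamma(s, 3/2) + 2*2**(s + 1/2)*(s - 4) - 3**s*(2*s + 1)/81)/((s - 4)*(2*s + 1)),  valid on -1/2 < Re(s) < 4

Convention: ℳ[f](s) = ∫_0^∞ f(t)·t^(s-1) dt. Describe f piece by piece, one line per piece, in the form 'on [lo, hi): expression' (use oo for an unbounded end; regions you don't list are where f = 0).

cuts at 2, 3: linearity sums the 3 kernel integrals
piece [0, 2): integrate sqrt(t) against the kernel
over [2, 3), the kernel integral of exp(-t/2) enters the sum
piece [3, ∞): integrate t**(-4) against the kernel

on [0, 2): sqrt(t)
on [2, 3): exp(-t/2)
on [3, oo): t**(-4)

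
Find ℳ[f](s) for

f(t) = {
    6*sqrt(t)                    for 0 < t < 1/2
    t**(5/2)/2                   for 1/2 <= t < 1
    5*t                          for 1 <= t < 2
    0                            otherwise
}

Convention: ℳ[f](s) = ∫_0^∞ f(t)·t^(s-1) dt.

integrate the 3 segments split at 1/2, 1, then add the results
piece [0, 1/2): integrate 6*sqrt(t) against the kernel
between 1/2 and 1 the integrand is t**(5/2)/2·t^(s-1)
the [1, 2) slice contributes ∫ 5*t·t^(s-1) dt

(320*2**s*s**2 + 960*2**s*s + 400*2**s + 94*2**(1/2 - s)*s**2 + 333*2**(1/2 - s)*s + 239*2**(1/2 - s) - 144*s**2 - 456*s - 192)/(8*(4*s**3 + 16*s**2 + 17*s + 5))
  Re(s) > -1/2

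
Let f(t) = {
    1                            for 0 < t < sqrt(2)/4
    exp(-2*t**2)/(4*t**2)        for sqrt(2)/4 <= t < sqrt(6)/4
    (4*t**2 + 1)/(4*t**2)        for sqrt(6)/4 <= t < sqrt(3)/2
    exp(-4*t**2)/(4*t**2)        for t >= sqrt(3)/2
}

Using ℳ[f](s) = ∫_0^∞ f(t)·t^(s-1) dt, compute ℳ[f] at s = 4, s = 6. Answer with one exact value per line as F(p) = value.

F(4) = (-2*exp(13/4) + E + 2*exp(15/4) + 5*exp(4))*exp(-4)/32
F(6) = -7*exp(-3/4)/128 + exp(-3)/32 + 5*exp(-1/4)/128 + 271/3072

remove the common scale on t first: 1 on [0, sqrt(2)/2); exp(-t**2/2)/t**2 on [sqrt(2)/2, sqrt(6)/2); (t**2 + 1)/t**2 on [sqrt(6)/2, sqrt(3)); …
undo the power substitution: 1 on [0, 1/2); exp(-t/2)/t on [1/2, 3/2); (t + 1)/t on [3/2, 3); …
invert the shared t-power to get t on [0, 1/2); exp(-t/2) on [1/2, 3/2); t + 1 on [3/2, 3); …
f breaks at sqrt(2)/4, sqrt(6)/4, sqrt(3)/2 into 4 integrals to sum
the [0, sqrt(2)/4) slice contributes ∫ 1·t^(s-1) dt
for t in [sqrt(2)/4, sqrt(6)/4): the term is ∫ exp(-2*t**2)/(4*t**2)·t^(s-1)
∫ (4*t**2 + 1)/(4*t**2)·t^(s-1) over [sqrt(6)/4, sqrt(3)/2)
∫ exp(-4*t**2)/(4*t**2)·t^(s-1) over [sqrt(3)/2, ∞)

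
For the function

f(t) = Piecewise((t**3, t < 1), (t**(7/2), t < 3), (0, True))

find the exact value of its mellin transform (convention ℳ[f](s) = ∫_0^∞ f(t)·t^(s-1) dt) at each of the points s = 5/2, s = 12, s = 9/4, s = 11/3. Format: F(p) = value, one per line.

F(5/2) = 4010/33
F(12) = 1/465 + 28697814*sqrt(3)/31
F(9/4) = 8/483 + 972*3**(3/4)/23
F(11/3) = 9/860 + 13122*3**(1/6)/43

the 2 pieces separated at 1 each add one integral
[0, 1) adds the kernel integral of t**3
∫ over [1, 3) of t**(7/2)·t^(s-1) joins the sum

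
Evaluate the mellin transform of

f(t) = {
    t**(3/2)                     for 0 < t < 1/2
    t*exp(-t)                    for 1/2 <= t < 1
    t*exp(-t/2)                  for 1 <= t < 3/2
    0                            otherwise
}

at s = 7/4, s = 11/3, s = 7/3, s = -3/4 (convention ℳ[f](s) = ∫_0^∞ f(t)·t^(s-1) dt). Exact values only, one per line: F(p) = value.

the shared t-power comes off first: t on [0, 1/2); sqrt(t)*exp(-t) on [1/2, 1); sqrt(t)*exp(-t/2) on [1, 3/2)
remove the shared t-power first: sqrt(t) on [0, 1/2); exp(-t) on [1/2, 1); exp(-t/2) on [1, 3/2)
cuts at 1/2, 1: linearity sums the 3 kernel integrals
between 0 and 1/2 the integrand is t**(3/2)·t^(s-1)
∫ t*exp(-t)·t^(s-1) over [1/2, 1)
segment 1 to 3/2 holds t*exp(-t/2); add its integral

F(7/4) = -4*2**(3/4)*uppergamma(11/4, 3/4) - uppergamma(11/4, 1) + 2**(3/4)/52 + uppergamma(11/4, 1/2) + 4*2**(3/4)*uppergamma(11/4, 1/2)
F(11/3) = -16*2**(2/3)*uppergamma(14/3, 3/4) - uppergamma(14/3, 1) + 3*2**(5/6)/992 + uppergamma(14/3, 1/2) + 16*2**(2/3)*uppergamma(14/3, 1/2)
F(7/3) = -8*2**(1/3)*uppergamma(10/3, 3/4) - uppergamma(10/3, 1) + 3*2**(1/6)/184 + uppergamma(10/3, 1/2) + 8*2**(1/3)*uppergamma(10/3, 1/2)
F(-3/4) = -2**(1/4)*uppergamma(1/4, 3/4) - uppergamma(1/4, 1) + uppergamma(1/4, 1/2) + 2**(1/4)*uppergamma(1/4, 1/2) + 2*2**(1/4)/3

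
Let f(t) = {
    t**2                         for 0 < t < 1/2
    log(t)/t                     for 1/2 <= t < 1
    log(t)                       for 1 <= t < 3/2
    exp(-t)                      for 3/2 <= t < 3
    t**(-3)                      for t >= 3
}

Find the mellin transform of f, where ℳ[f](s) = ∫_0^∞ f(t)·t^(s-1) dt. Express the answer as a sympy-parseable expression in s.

along the cuts 1/2, 1, 3/2, 3, ℳ[f](s) splits into 5 integrals
the [0, 1/2) slice contributes ∫ t**2·t^(s-1) dt
the [1/2, 1) slice contributes ∫ log(t)/t·t^(s-1) dt
[1, 3/2) adds the kernel integral of log(t)
[3/2, 3) adds the kernel integral of exp(-t)
on [3, ∞) integrate f = t**(-3) against the kernel

(108*2**s*s**2*(s - 3)*(s + 2)*(s**2 - 2*s + 1)*uppergamma(s, 3/2) - 108*2**s*s**2*(s - 3)*(s + 2)*(s**2 - 2*s + 1)*uppergamma(s, 3) - 108*2**s*s**2*(s - 3)*(s + 2) + 108*2**s*(s - 3)*(s + 2)*(s**2 - 2*s + 1) - 108*3**s*s*(s - 3)*(s + 2)*(s**2 - 2*s + 1)*log(2) + 108*3**s*s*(s - 3)*(s + 2)*(s**2 - 2*s + 1)*log(3) - 108*3**s*(s - 3)*(s + 2)*(s**2 - 2*s + 1) - 4*6**s*s**2*(s + 2)*(s**2 - 2*s + 1) + 216*s**3*(s - 3)*(s + 2)*log(2) - 216*s**2*(s - 3)*(s + 2)*log(2) + 216*s**2*(s - 3)*(s + 2) + 27*s**2*(s - 3)*(s**2 - 2*s + 1))/(108*2**s*s**2*(s - 3)*(s + 2)*(s**2 - 2*s + 1))
  -2 < Re(s) < 3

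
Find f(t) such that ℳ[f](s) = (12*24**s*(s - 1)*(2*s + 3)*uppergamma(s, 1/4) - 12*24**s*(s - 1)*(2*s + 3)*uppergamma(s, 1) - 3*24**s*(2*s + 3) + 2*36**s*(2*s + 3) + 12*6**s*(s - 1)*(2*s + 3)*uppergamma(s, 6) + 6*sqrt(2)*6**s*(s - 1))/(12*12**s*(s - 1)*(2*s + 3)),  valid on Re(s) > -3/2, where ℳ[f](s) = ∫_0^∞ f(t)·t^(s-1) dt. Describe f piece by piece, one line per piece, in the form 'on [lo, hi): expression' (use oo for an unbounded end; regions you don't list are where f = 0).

on [0, 1/2): t**(3/2)
on [1/2, 2): exp(-t/2)
on [2, 3): 1/(2*t)
on [3, oo): exp(-2*t)

cuts at 1/2, 2, 3: linearity sums the 4 kernel integrals
∫ over [0, 1/2) of t**(3/2)·t^(s-1) joins the sum
over [1/2, 2), the kernel integral of exp(-t/2) enters the sum
on [2, 3) integrate f = 1/(2*t) against the kernel
the [3, ∞) slice contributes ∫ exp(-2*t)·t^(s-1) dt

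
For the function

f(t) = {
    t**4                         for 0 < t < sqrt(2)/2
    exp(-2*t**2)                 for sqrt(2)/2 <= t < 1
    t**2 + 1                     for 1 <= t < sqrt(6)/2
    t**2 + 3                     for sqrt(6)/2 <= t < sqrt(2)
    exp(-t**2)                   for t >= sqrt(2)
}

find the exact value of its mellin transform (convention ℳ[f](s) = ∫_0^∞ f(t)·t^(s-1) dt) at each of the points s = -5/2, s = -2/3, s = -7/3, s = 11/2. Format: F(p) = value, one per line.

remove the power substitution first: t**2 on [0, 1/2); exp(-2*t) on [1/2, 1); t + 1 on [1, 3/2); …
integrate the 5 segments split at sqrt(2)/2, 1, sqrt(6)/2, sqrt(2), then add the results
segment [0, sqrt(2)/2) carries t**4; integrate it
piece [sqrt(2)/2, 1): integrate exp(-2*t**2) against the kernel
between 1 and sqrt(6)/2 the integrand is (t**2 + 1)·t^(s-1)
between sqrt(6)/2 and sqrt(2) the integrand is (t**2 + 3)·t^(s-1)
piece [sqrt(2), ∞): integrate exp(-t**2) against the kernel

F(-5/2) = 2**(1/4)*(-234*sqrt(2) - 180*uppergamma(-5/4, 2) + 45*2**(3/4)*uppergamma(-5/4, 2) + 180*uppergamma(-5/4, 1) + 60 + 32*3**(3/4) + 216*2**(3/4))/180
F(-2/3) = 2**(1/3)*(-60*2**(1/3) - 20*uppergamma(-1/3, 2) + 10*2**(2/3)*uppergamma(-1/3, 2) + 3 + 20*uppergamma(-1/3, 1) + 15*2**(2/3) + 40*3**(2/3))/40
F(-7/3) = 2**(1/6)*(-765*2**(2/3) - 420*uppergamma(-7/6, 2) + 105*2**(5/6)*uppergamma(-7/6, 2) + 420*uppergamma(-7/6, 1) + 126 + 80*3**(5/6) + 720*2**(5/6))/420
F(11/2) = 2**(1/4)*(-20520*3**(3/4) - 7904*2**(3/4) - 3135*uppergamma(11/4, 2) + 165 + 3135*uppergamma(11/4, 1) + 12540*2**(3/4)*uppergamma(11/4, 2) + 162944*sqrt(2))/50160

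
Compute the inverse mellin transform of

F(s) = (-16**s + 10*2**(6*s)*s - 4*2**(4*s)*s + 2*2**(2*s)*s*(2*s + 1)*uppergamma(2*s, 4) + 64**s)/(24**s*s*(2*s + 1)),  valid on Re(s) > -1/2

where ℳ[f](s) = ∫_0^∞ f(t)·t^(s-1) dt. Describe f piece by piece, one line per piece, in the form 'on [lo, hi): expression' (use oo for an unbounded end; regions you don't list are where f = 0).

invert the common scale on t to get sqrt(2)*sqrt(t)/2 on [0, 2); sqrt(2)*sqrt(t) + 1 on [2, 8); exp(-sqrt(2)*sqrt(t)) on [8, ∞)
remove the common scale on t first: sqrt(t) on [0, 1); 2*sqrt(t) + 1 on [1, 4); exp(-2*sqrt(t)) on [4, ∞)
the power substitution comes off first: t on [0, 1); 2*t + 1 on [1, 2); exp(-2*t) on [2, ∞)
linearity at 2/3, 8/3 turns ℳ[f](s) into 3 summed integrals
on [0, 2/3) integrate f = sqrt(6)*sqrt(t)/2 against the kernel
on [2/3, 8/3) integrate f = (sqrt(6)*sqrt(t) + 1) against the kernel
over [8/3, ∞), the kernel integral of exp(-sqrt(6)*sqrt(t)) enters the sum

on [0, 2/3): sqrt(6)*sqrt(t)/2
on [2/3, 8/3): sqrt(6)*sqrt(t) + 1
on [8/3, oo): exp(-sqrt(6)*sqrt(t))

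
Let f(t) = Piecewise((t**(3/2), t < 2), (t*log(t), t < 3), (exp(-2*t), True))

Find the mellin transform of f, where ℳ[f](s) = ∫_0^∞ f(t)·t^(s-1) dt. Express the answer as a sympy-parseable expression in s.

split f at 2, 3: ℳ[f](s) collects 3 kernel integrals
piece [0, 2): integrate t**(3/2) against the kernel
∫ t*log(t)·t^(s-1) over [2, 3)
∫ exp(-2*t)·t^(s-1) over [3, ∞)

(-12**s*s*(2*s + 3)*log(4) - 12**s*(2*s + 3)*log(4) + 12**s*(4*s + 6) + 12**s*sqrt(2)*(4*s**2 + 8*s + 4) + 3*18**s*s*(2*s + 3)*log(3) + 18**s*(-6*s - 9) + 3*18**s*(2*s + 3)*log(3) + 3**s*(2*s + 3)*(s**2 + 2*s + 1)*uppergamma(s, 6))/(6**s*(2*s + 3)*(s**2 + 2*s + 1))
  Re(s) > -3/2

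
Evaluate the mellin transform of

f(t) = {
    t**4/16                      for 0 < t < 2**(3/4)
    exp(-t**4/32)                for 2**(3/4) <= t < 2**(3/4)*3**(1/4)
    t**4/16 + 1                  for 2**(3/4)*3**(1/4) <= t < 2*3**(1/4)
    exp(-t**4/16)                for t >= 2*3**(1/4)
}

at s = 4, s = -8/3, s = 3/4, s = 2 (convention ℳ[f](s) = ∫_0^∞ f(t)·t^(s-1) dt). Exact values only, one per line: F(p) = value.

undo the common scale on t: t**4 on [0, 2**(3/4)/2); exp(-t**4/2) on [2**(3/4)/2, 2**(3/4)*3**(1/4)/2); t**4 + 1 on [2**(3/4)*3**(1/4)/2, 3**(1/4)); …
remove the power substitution first: t**2 on [0, sqrt(2)/2); exp(-t**2/2) on [sqrt(2)/2, sqrt(6)/2); t**2 + 1 on [sqrt(6)/2, sqrt(3)); …
peel off the power substitution: t on [0, 1/2); exp(-t/2) on [1/2, 3/2); t + 1 on [3/2, 3); …
cuts at 2**(3/4), 2**(3/4)*3**(1/4), 2*3**(1/4): linearity sums the 4 kernel integrals
∫ over [0, 2**(3/4)) of t**4/16·t^(s-1) joins the sum
over [2**(3/4), 2**(3/4)*3**(1/4)), the kernel integral of exp(-t**4/32) enters the sum
∫ over [2**(3/4)*3**(1/4), 2*3**(1/4)) of (t**4/16 + 1)·t^(s-1) joins the sum
segment 2*3**(1/4) to ∞ holds exp(-t**4/16); add its integral

F(4) = -8*exp(-3/4) + 4*exp(-3) + 8*exp(-1/4) + 20
F(-8/3) = -3**(1/3)/16 - 2**(2/3)*uppergamma(-2/3, 3/4)/64 + 2**(1/3)*uppergamma(-2/3, 3)/32 + 2**(2/3)*uppergamma(-2/3, 1/4)/64 + 3/32 + 5*6**(1/3)/64
F(3/4) = 2**(9/16)*(-376*3**(3/16) - 57*2**(3/8)*uppergamma(3/16, 3/4) + 57*2**(3/16)*uppergamma(3/16, 3) + 24 + 57*2**(3/8)*uppergamma(3/16, 1/4) + 448*6**(3/16))/228
F(2) = sqrt(2)*(-3*sqrt(3)/2 - sqrt(pi)*erfc(sqrt(3)/2) + sqrt(2)*sqrt(pi)*erfc(sqrt(3))/2 + 1/6 + sqrt(pi)*erfc(1/2) + 2*sqrt(6))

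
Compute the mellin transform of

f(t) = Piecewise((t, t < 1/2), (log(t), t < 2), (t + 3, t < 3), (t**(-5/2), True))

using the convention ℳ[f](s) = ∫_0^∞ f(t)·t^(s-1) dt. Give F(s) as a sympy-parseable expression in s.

(-270*2**(2*s)*s**2*(2*s - 5) + 54*2**(2*s)*s*(s + 1)*(2*s - 5)*log(2) - 162*2**(2*s)*s*(2*s - 5) - 54*2**(2*s)*(s + 1)*(2*s - 5) - 4*sqrt(3)*6**s*s**2*(s + 1) + 324*6**s*s**2*(2*s - 5) + 162*6**s*s*(2*s - 5) + 27*s**2*(2*s - 5) + 54*s*(s + 1)*(2*s - 5)*log(2) + (2*s - 5)*(54*s + 54))/(54*2**s*s**2*(s + 1)*(2*s - 5))
  -1 < Re(s) < 5/2

the 4 pieces separated at 1/2, 2, 3 each add one integral
over [0, 1/2), the kernel integral of t enters the sum
on [1/2, 2) integrate f = log(t) against the kernel
segment 2 to 3 holds (t + 3); add its integral
segment 3 to ∞ holds t**(-5/2); add its integral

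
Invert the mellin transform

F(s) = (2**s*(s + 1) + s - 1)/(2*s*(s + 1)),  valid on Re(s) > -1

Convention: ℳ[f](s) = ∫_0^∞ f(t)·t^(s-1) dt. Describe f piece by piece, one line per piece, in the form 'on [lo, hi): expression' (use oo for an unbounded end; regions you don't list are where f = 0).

summing 2 kernel integrals split by 1 yields ℳ[f](s)
∫ t·t^(s-1) over [0, 1)
on [1, 2): add ∫ 1/2·t^(s-1) dt

on [0, 1): t
on [1, 2): 1/2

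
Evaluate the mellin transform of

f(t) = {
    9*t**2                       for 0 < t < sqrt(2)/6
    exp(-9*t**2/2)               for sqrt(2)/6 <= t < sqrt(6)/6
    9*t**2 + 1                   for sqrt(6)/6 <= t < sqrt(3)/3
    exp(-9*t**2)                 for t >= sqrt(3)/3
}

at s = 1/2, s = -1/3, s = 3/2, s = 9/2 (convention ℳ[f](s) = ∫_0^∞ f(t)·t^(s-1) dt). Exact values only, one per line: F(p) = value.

reversing the common scale on t: t**2 on [0, sqrt(2)/2); exp(-t**2/2) on [sqrt(2)/2, sqrt(6)/2); t**2 + 1 on [sqrt(6)/2, sqrt(3)); …
undo the power substitution: t on [0, 1/2); exp(-t/2) on [1/2, 3/2); t + 1 on [3/2, 3); …
along the cuts sqrt(2)/6, sqrt(6)/6, sqrt(3)/3, ℳ[f](s) splits into 4 integrals
piece [0, sqrt(2)/6): integrate 9*t**2 against the kernel
between sqrt(2)/6 and sqrt(6)/6 the integrand is exp(-9*t**2/2)·t^(s-1)
between sqrt(6)/6 and sqrt(3)/3 the integrand is (9*t**2 + 1)·t^(s-1)
∫ over [sqrt(3)/3, ∞) of exp(-9*t**2)·t^(s-1) joins the sum

F(1/2) = 2**(3/4)*sqrt(3)*(-26*3**(1/4) - 5*sqrt(2)*uppergamma(1/4, 3/4) + 5*2**(1/4)*uppergamma(1/4, 3) + 2 + 5*sqrt(2)*uppergamma(1/4, 1/4) + 32*6**(1/4))/60
F(-1/3) = 2**(1/6)*3**(1/3)*(-4*6**(5/6) - 5*2**(2/3)*uppergamma(-1/6, 3/4) + 5*2**(5/6)*uppergamma(-1/6, 3) + 6 + 5*2**(2/3)*uppergamma(-1/6, 1/4) + 14*3**(5/6))/20
F(3/2) = 2**(1/4)*sqrt(3)*(-46*3**(3/4) - 42*sqrt(2)*uppergamma(3/4, 3/4) + 21*2**(3/4)*uppergamma(3/4, 3) + 6 + 42*sqrt(2)*uppergamma(3/4, 1/4) + 64*6**(3/4))/756
F(9/2) = 2**(3/4)*sqrt(3)*(-104*sqrt(2)*uppergamma(9/4, 3/4) - 53*3**(1/4) + 1 + 26*2**(1/4)*uppergamma(9/4, 3) + 104*sqrt(2)*uppergamma(9/4, 1/4) + 320*6**(1/4))/25272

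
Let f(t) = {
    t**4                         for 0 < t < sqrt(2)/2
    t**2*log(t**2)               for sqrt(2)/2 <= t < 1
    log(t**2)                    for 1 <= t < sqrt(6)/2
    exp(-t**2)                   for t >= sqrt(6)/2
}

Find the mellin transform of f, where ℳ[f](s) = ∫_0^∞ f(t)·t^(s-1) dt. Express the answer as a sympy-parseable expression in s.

(sqrt(2)/2)**s*(2*2**(s/2)*s**2*(s + 4)*(s**2 + 4*s + 4)*uppergamma(s/2, 3/2) - 8*2**(s/2)*s**2*(s + 4) + 8*2**(s/2)*(s + 4)*(s**2 + 4*s + 4) + 3**(s/2)*s*(s + 4)*(-4*log(2) + 4*log(3))*(s**2 + 4*s + 4) - 8*3**(s/2)*(s + 4)*(s**2 + 4*s + 4) + s**3*(s + 4)*log(4) + 4*s**2*(s + 4)*log(2) + 4*s**2*(s + 4) + s**2*(s**2 + 4*s + 4))/(4*s**2*(s + 4)*(s**2 + 4*s + 4))
  Re(s) > -4

undo the power substitution: t**2 on [0, 1/2); t*log(t) on [1/2, 1); log(t) on [1, 3/2); …
slice at sqrt(2)/2, 1, sqrt(6)/2, transform all 4 pieces, and sum them
the [0, sqrt(2)/2) slice contributes ∫ t**4·t^(s-1) dt
on [sqrt(2)/2, 1) integrate f = t**2*log(t**2) against the kernel
segment [1, sqrt(6)/2) carries log(t**2); integrate it
on [sqrt(6)/2, ∞): add ∫ exp(-t**2)·t^(s-1) dt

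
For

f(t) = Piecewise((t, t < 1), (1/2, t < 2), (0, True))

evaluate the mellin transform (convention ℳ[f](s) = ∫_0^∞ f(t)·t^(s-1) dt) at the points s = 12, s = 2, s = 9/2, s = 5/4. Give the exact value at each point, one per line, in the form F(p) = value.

the 2 pieces separated at 1 each add one integral
for t in [0, 1): the term is ∫ t·t^(s-1)
piece [1, 2): integrate 1/2 against the kernel

F(12) = 17753/104
F(2) = 13/12
F(9/2) = 7/99 + 16*sqrt(2)/9
F(5/4) = 2/45 + 4*2**(1/4)/5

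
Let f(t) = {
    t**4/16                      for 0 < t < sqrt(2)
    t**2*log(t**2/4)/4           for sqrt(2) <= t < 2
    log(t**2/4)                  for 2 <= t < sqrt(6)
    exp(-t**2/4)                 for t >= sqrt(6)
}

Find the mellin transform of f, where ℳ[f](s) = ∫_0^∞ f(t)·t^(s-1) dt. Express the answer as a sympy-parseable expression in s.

invert the common scale on t to get t**4 on [0, sqrt(2)/2); t**2*log(t**2) on [sqrt(2)/2, 1); log(t**2) on [1, sqrt(6)/2); …
remove the power substitution first: t**2 on [0, 1/2); t*log(t) on [1/2, 1); log(t) on [1, 3/2); …
along the cuts sqrt(2), 2, sqrt(6), ℳ[f](s) splits into 4 integrals
piece [0, sqrt(2)): integrate t**4/16 against the kernel
∫ over [sqrt(2), 2) of t**2*log(t**2/4)/4·t^(s-1) joins the sum
between 2 and sqrt(6) the integrand is log(t**2/4)·t^(s-1)
over [sqrt(6), ∞), the kernel integral of exp(-t**2/4) enters the sum

2**(s/2)*(2*2**(s/2)*s**2*(s + 4)*(s**2 + 4*s + 4)*uppergamma(s/2, 3/2) - 8*2**(s/2)*s**2*(s + 4) + 8*2**(s/2)*(s + 4)*(s**2 + 4*s + 4) + 3**(s/2)*s*(s + 4)*(-4*log(2) + 4*log(3))*(s**2 + 4*s + 4) - 8*3**(s/2)*(s + 4)*(s**2 + 4*s + 4) + s**3*(s + 4)*log(4) + 4*s**2*(s + 4)*log(2) + 4*s**2*(s + 4) + s**2*(s**2 + 4*s + 4))/(4*s**2*(s + 4)*(s**2 + 4*s + 4))
  Re(s) > -4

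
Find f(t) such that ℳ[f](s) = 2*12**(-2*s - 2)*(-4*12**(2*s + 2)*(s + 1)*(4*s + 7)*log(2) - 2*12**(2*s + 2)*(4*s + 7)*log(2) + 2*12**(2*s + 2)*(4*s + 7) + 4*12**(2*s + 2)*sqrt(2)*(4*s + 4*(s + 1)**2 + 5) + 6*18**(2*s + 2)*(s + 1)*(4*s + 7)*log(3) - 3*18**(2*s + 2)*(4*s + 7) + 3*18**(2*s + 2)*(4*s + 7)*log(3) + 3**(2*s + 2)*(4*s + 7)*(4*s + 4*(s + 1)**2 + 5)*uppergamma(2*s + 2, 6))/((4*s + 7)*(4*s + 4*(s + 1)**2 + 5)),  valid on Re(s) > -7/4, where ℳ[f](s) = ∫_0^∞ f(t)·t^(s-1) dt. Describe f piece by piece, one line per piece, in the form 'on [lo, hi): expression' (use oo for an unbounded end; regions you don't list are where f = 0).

on [0, 1): 2*sqrt(2)*t**(7/4)
on [1, 9/4): 2*t**(3/2)*log(2*sqrt(t))
on [9/4, oo): t*exp(-4*sqrt(t))

strip the shared t-power: 2*sqrt(2)*t**(3/4) on [0, 1); 2*sqrt(t)*log(2*sqrt(t)) on [1, 9/4); exp(-4*sqrt(t)) on [9/4, ∞)
peel off the power substitution: 2*sqrt(2)*t**(3/2) on [0, 1); 2*t*log(2*t) on [1, 3/2); exp(-4*t) on [3/2, ∞)
back out the common scale on t: t**(3/2) on [0, 2); t*log(t) on [2, 3); exp(-2*t) on [3, ∞)
summing 3 kernel integrals split by 1, 9/4 yields ℳ[f](s)
piece [0, 1): integrate 2*sqrt(2)*t**(7/4) against the kernel
for t in [1, 9/4): the term is ∫ 2*t**(3/2)*log(2*sqrt(t))·t^(s-1)
over [9/4, ∞), the kernel integral of t*exp(-4*sqrt(t)) enters the sum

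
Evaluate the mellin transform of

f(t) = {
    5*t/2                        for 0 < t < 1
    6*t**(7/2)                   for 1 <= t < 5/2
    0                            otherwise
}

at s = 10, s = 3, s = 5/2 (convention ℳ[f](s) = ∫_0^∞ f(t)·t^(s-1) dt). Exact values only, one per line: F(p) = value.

decompose at 1; ℳ[f](s) sums the 2 pieces' integrals
the [0, 1) slice contributes ∫ 5*t/2·t^(s-1) dt
[1, 5/2) adds the kernel integral of 6*t**(7/2)

F(10) = -43/198 + 1220703125*sqrt(10)/36864
F(3) = -31/104 + 46875*sqrt(10)/416
F(5/2) = 109247/448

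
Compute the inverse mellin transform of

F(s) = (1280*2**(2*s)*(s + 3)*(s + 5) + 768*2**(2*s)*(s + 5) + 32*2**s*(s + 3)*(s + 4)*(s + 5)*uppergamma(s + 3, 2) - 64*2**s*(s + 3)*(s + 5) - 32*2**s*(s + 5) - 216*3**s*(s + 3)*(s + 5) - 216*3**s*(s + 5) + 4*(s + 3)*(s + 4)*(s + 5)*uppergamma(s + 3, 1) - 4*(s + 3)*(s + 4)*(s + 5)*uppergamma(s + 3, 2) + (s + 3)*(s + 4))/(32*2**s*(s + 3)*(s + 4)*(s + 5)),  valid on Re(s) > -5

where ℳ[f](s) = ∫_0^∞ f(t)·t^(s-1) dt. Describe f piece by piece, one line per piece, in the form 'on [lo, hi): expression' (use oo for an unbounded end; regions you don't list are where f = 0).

undo the shared t-power: t**3 on [0, 1/2); t*exp(-2*t) on [1/2, 1); t*(t + 1) on [1, 3/2); …
remove the shared t-power first: t**2 on [0, 1/2); exp(-2*t) on [1/2, 1); t + 1 on [1, 3/2); …
split f at 1/2, 1, 3/2, 2: ℳ[f](s) collects 5 kernel integrals
the [0, 1/2) slice contributes ∫ t**5·t^(s-1) dt
on [1/2, 1): add ∫ t**3*exp(-2*t)·t^(s-1) dt
between 1 and 3/2 the integrand is t**3*(t + 1)·t^(s-1)
over [3/2, 2), the kernel integral of t**3*(t + 3) enters the sum
on [2, ∞): add ∫ t**3*exp(-t)·t^(s-1) dt

on [0, 1/2): t**5
on [1/2, 1): t**3*exp(-2*t)
on [1, 3/2): t**3*(t + 1)
on [3/2, 2): t**3*(t + 3)
on [2, oo): t**3*exp(-t)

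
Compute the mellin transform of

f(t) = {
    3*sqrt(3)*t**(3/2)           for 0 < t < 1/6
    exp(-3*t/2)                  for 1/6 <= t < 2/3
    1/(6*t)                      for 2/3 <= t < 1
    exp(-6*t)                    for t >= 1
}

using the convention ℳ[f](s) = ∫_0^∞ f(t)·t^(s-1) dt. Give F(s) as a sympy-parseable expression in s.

back out the common scale on t: 3*sqrt(6)*t**(3/2)/4 on [0, 1/3); exp(-3*t/4) on [1/3, 4/3); 1/(3*t) on [4/3, 2); …
invert the common scale on t to get t**(3/2) on [0, 1/2); exp(-t/2) on [1/2, 2); 1/(2*t) on [2, 3); …
decompose at 1/6, 2/3, 1; ℳ[f](s) sums the 4 pieces' integrals
between 0 and 1/6 the integrand is 3*sqrt(3)*t**(3/2)·t^(s-1)
segment 1/6 to 2/3 holds exp(-3*t/2); add its integral
on [2/3, 1) integrate f = 1/(6*t) against the kernel
for t in [1, ∞): the term is ∫ exp(-6*t)·t^(s-1)

(12*24**s*(s - 1)*(2*s + 3)*uppergamma(s, 1/4) - 12*24**s*(s - 1)*(2*s + 3)*uppergamma(s, 1) - 3*24**s*(2*s + 3) + 2*36**s*(2*s + 3) + 12*6**s*(s - 1)*(2*s + 3)*uppergamma(s, 6) + 6*sqrt(2)*6**s*(s - 1))/(12*6**(2*s)*(s - 1)*(2*s + 3))
  Re(s) > -3/2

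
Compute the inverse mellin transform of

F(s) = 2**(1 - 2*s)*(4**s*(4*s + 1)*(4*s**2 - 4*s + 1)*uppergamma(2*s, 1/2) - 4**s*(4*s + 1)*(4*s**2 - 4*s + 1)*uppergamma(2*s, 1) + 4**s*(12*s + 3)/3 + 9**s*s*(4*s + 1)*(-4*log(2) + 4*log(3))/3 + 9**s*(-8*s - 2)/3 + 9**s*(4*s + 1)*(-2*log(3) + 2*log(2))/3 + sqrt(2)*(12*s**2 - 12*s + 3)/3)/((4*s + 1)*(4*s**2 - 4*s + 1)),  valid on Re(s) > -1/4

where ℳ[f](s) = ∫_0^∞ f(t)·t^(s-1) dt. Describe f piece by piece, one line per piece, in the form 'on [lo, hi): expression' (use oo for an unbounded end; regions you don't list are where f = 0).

peel off the power substitution: sqrt(t) on [0, 1/2); exp(-t) on [1/2, 1); log(t)/t on [1, 3/2)
breakpoints 1/4, 1: one integral from each of the 3 segments
over [0, 1/4), the kernel integral of t**(1/4) enters the sum
∫ over [1/4, 1) of exp(-sqrt(t))·t^(s-1) joins the sum
[1, 9/4) adds the kernel integral of log(sqrt(t))/sqrt(t)

on [0, 1/4): t**(1/4)
on [1/4, 1): exp(-sqrt(t))
on [1, 9/4): log(sqrt(t))/sqrt(t)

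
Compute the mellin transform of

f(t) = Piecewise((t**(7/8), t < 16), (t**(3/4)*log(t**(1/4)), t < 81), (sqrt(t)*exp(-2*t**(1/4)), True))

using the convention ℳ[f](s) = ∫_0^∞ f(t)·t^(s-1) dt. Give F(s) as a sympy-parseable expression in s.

undo the power substitution: t**(7/4) on [0, 4); t**(3/2)*log(sqrt(t)) on [4, 9); t*exp(-2*sqrt(t)) on [9, ∞)
remove the power substitution first: t**(7/2) on [0, 2); t**3*log(t) on [2, 3); t**2*exp(-2*t) on [3, ∞)
remove the shared t-power first: t**(3/2) on [0, 2); t*log(t) on [2, 3); exp(-2*t) on [3, ∞)
split f at 16, 81: ℳ[f](s) collects 3 kernel integrals
segment [0, 16) carries t**(7/8); integrate it
for t in [16, 81): the term is ∫ t**(3/4)*log(t**(1/4))·t^(s-1)
over [81, ∞), the kernel integral of sqrt(t)*exp(-2*t**(1/4)) enters the sum

4*6**(-4*s - 2)*(-2*12**(4*s + 2)*(4*s + 2)*(8*s + 7)*log(2) - 2*12**(4*s + 2)*(8*s + 7)*log(2) + 2*12**(4*s + 2)*(8*s + 7) + 4*12**(4*s + 2)*sqrt(2)*(8*s + (4*s + 2)**2 + 5) + 3*18**(4*s + 2)*(4*s + 2)*(8*s + 7)*log(3) - 3*18**(4*s + 2)*(8*s + 7) + 3*18**(4*s + 2)*(8*s + 7)*log(3) + 3**(4*s + 2)*(8*s + 7)*(8*s + (4*s + 2)**2 + 5)*uppergamma(4*s + 2, 6))/((8*s + 7)*(8*s + (4*s + 2)**2 + 5))
  Re(s) > -7/8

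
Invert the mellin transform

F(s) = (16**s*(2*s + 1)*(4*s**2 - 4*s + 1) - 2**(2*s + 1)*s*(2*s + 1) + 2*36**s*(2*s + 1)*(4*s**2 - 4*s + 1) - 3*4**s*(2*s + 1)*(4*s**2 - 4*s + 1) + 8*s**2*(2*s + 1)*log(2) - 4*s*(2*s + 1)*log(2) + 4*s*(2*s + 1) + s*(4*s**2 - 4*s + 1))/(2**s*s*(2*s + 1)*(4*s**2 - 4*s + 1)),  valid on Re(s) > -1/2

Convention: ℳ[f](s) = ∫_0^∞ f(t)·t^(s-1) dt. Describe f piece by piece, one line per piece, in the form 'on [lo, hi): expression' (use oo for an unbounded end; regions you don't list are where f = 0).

on [0, 1/2): sqrt(2)*sqrt(t)/2
on [1/2, 2): sqrt(2)*log(sqrt(2)*sqrt(t)/2)/sqrt(t)
on [2, 8): 3
on [8, 18): 2

reversing the common scale on t: sqrt(t) on [0, 1/4); log(sqrt(t))/sqrt(t) on [1/4, 1); 3 on [1, 4); …
back out the power substitution: t on [0, 1/2); log(t)/t on [1/2, 1); 3 on [1, 2); …
f breaks at 1/2, 2, 8 into 4 integrals to sum
between 0 and 1/2 the integrand is sqrt(2)*sqrt(t)/2·t^(s-1)
piece [1/2, 2): integrate sqrt(2)*log(sqrt(2)*sqrt(t)/2)/sqrt(t) against the kernel
∫ over [2, 8) of 3·t^(s-1) joins the sum
segment [8, 18) carries 2; integrate it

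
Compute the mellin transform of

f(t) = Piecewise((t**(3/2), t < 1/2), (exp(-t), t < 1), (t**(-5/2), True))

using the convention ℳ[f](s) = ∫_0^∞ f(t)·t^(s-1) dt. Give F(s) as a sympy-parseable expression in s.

(2*2**s*(2*s - 5)*(2*s + 3)*uppergamma(s, 1/2) - 2*2**s*(2*s - 5)*(2*s + 3)*uppergamma(s, 1) - 4*2**s*(2*s + 3) + sqrt(2)*(2*s - 5))/(2*2**s*(2*s - 5)*(2*s + 3))
  -3/2 < Re(s) < 5/2

the 3 pieces separated at 1/2, 1 each add one integral
∫ over [0, 1/2) of t**(3/2)·t^(s-1) joins the sum
the [1/2, 1) slice contributes ∫ exp(-t)·t^(s-1) dt
the [1, ∞) slice contributes ∫ t**(-5/2)·t^(s-1) dt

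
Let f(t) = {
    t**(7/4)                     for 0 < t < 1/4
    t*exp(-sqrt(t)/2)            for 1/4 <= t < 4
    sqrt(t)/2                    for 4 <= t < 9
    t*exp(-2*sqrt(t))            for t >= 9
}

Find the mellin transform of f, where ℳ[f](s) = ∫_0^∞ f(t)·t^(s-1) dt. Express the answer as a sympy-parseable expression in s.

peel off the power substitution: t**(7/2) on [0, 1/2); t**2*exp(-t/2) on [1/2, 2); t/2 on [2, 3); …
back out the shared t-power: t**(3/2) on [0, 1/2); exp(-t/2) on [1/2, 2); 1/(2*t) on [2, 3); …
decompose at 1/4, 4, 9; ℳ[f](s) sums the 4 pieces' integrals
the [0, 1/4) slice contributes ∫ t**(7/4)·t^(s-1) dt
[1/4, 4) adds the kernel integral of t*exp(-sqrt(t)/2)
on [4, 9): add ∫ sqrt(t)/2·t^(s-1) dt
for t in [9, ∞): the term is ∫ t*exp(-2*sqrt(t))·t^(s-1)

(36**s*(2*s + 1)*(4*s + 7)*uppergamma(2*s + 2, 6)/2 + sqrt(2)*36**s*(2*s + 1)/4 + 8*576**s*(2*s + 1)*(4*s + 7)*uppergamma(2*s + 2, 1/4) - 8*576**s*(2*s + 1)*(4*s + 7)*uppergamma(2*s + 2, 1) - 2*576**s*(4*s + 7) + 3*6**(4*s)*(4*s + 7))/(144**s*(2*s + 1)*(4*s + 7))
  Re(s) > -7/4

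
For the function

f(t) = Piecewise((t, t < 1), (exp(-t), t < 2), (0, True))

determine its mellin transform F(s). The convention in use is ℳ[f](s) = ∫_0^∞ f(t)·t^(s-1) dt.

f breaks at 1 into 2 integrals to sum
segment 0 to 1 holds t; add its integral
on [1, 2): add ∫ exp(-t)·t^(s-1) dt

((s + 1)*uppergamma(s, 1) - (s + 1)*uppergamma(s, 2) + 1)/(s + 1)
  Re(s) > -1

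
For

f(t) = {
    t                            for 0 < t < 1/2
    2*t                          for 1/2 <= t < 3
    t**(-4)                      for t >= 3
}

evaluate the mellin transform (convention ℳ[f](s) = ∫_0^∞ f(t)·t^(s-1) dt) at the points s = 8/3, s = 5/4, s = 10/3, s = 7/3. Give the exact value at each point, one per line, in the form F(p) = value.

treat the 3 regions marked off by 1/2, 3 separately and sum
segment [0, 1/2) carries t; integrate it
segment 1/2 to 3 holds 2*t; add its integral
segment 3 to ∞ holds t**(-4); add its integral

F(8/3) = 2**(1/3)*(-9 + 3910*6**(2/3))/528
F(5/4) = 2**(3/4)*(-33 + 2380*6**(1/4))/594
F(10/3) = 2**(2/3)*(-3 + 7880*6**(1/3))/416
F(7/3) = 2**(2/3)*(-9 + 3904*6**(1/3))/480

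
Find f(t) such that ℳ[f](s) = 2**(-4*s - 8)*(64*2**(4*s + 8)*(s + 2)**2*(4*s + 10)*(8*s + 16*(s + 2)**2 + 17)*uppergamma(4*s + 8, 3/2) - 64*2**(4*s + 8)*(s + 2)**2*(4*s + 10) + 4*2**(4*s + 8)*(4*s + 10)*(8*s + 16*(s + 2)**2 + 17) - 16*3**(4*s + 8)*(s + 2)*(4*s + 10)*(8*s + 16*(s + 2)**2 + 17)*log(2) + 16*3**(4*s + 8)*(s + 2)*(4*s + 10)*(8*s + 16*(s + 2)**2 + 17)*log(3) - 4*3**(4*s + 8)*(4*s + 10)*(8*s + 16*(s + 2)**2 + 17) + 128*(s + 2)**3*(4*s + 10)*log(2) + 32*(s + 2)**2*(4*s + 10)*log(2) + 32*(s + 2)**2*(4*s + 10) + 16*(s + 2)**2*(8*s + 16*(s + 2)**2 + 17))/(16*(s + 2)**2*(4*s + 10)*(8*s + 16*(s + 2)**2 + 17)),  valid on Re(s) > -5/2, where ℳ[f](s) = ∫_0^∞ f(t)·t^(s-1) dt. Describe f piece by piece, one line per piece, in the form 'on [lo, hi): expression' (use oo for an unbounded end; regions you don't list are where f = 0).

peel off the shared t-power: sqrt(t) on [0, 1/16); t**(1/4)*log(t**(1/4)) on [1/16, 1); log(t**(1/4)) on [1, 81/16); …
reversing the power substitution: t on [0, 1/4); sqrt(t)*log(sqrt(t)) on [1/4, 1); log(sqrt(t)) on [1, 9/4); …
back out the power substitution: t**2 on [0, 1/2); t*log(t) on [1/2, 1); log(t) on [1, 3/2); …
decompose at 1/16, 1, 81/16; ℳ[f](s) sums the 4 pieces' integrals
∫ t**(5/2)·t^(s-1) over [0, 1/16)
the [1/16, 1) slice contributes ∫ t**(9/4)*log(t**(1/4))·t^(s-1) dt
on [1, 81/16) integrate f = t**2*log(t**(1/4)) against the kernel
segment 81/16 to ∞ holds t**2*exp(-t**(1/4)); add its integral

on [0, 1/16): t**(5/2)
on [1/16, 1): t**(9/4)*log(t**(1/4))
on [1, 81/16): t**2*log(t**(1/4))
on [81/16, oo): t**2*exp(-t**(1/4))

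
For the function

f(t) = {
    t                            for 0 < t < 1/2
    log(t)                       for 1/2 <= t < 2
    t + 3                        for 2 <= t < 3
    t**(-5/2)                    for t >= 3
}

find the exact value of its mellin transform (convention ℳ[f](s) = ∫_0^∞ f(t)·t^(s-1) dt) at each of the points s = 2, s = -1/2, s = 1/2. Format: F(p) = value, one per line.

breakpoints 1/2, 2, 3: one integral from each of the 4 segments
over [0, 1/2), the kernel integral of t enters the sum
over [1/2, 2), the kernel integral of log(t) enters the sum
the [2, 3) slice contributes ∫ (t + 3)·t^(s-1) dt
over [3, ∞), the kernel integral of t**(-5/2) enters the sum

F(2) = 2*sqrt(3)/3 + 17*log(2)/8 + 207/16
F(-1/2) = sqrt(2)*(-486*log(2) + sqrt(2) + 648)/162
F(1/2) = sqrt(2)*(-330 + sqrt(2) + 108*log(2) + 144*sqrt(6))/36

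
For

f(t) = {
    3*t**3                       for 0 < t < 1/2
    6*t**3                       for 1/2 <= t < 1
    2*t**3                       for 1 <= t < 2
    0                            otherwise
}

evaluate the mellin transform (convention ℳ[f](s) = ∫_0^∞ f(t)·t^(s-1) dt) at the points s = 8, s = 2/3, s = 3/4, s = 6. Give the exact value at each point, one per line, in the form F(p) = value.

F(8) = 8396797/22528
F(2/3) = -9*2**(1/3)/176 + 12/11 + 48*2**(2/3)/11
F(3/4) = -2**(1/4)/20 + 16/15 + 64*2**(3/4)/15
F(6) = 526333/4608

along the cuts 1/2, 1, ℳ[f](s) splits into 3 integrals
segment 0 to 1/2 holds 3*t**3; add its integral
between 1/2 and 1 the integrand is 6*t**3·t^(s-1)
∫ over [1, 2) of 2*t**3·t^(s-1) joins the sum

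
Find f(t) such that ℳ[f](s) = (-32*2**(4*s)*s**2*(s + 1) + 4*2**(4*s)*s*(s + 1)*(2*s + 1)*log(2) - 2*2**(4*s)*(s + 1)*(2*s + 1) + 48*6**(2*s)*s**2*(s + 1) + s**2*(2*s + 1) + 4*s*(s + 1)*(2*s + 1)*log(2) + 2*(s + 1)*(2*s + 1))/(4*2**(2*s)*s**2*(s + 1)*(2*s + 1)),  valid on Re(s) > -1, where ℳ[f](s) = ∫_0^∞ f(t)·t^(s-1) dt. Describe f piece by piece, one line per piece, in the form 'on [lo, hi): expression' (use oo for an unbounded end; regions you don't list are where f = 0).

strip the power substitution: t**2 on [0, 1/2); log(t) on [1/2, 2); 2*t on [2, 3)
along the cuts 1/4, 4, ℳ[f](s) splits into 3 integrals
segment [0, 1/4) carries t; integrate it
on [1/4, 4) integrate f = log(sqrt(t)) against the kernel
over [4, 9), the kernel integral of 2*sqrt(t) enters the sum

on [0, 1/4): t
on [1/4, 4): log(sqrt(t))
on [4, 9): 2*sqrt(t)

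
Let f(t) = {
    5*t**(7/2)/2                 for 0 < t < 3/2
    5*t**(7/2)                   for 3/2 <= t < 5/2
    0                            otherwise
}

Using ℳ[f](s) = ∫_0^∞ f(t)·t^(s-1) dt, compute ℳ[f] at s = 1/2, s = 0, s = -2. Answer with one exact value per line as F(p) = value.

decompose at 3/2; ℳ[f](s) sums the 2 pieces' integrals
the [0, 3/2) slice contributes ∫ 5*t**(7/2)/2·t^(s-1) dt
on [3/2, 5/2) integrate f = 5*t**(7/2) against the kernel

F(1/2) = 5845/128
F(0) = -135*sqrt(6)/112 + 625*sqrt(10)/56
F(-2) = -5*sqrt(6)/4 + 25*sqrt(10)/6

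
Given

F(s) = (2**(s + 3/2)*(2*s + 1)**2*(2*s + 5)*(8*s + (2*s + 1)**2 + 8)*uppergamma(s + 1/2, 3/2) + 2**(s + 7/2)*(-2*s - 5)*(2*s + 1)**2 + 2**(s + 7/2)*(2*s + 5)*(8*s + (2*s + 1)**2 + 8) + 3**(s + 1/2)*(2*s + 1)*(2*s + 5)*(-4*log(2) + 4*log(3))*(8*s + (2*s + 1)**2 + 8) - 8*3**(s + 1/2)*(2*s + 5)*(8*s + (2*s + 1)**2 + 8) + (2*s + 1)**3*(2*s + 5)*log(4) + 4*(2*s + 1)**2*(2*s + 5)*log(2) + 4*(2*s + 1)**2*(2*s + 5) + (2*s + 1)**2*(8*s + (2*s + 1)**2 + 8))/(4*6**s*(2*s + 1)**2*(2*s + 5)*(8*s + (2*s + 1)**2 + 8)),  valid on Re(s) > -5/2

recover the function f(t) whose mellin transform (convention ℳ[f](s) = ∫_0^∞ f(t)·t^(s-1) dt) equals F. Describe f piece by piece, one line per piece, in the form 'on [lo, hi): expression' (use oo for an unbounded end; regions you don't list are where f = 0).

on [0, 1/6): 9*sqrt(6)*t**(5/2)/2
on [1/6, 1/3): 3*sqrt(6)*t**(3/2)*log(3*t)/2
on [1/3, 1/2): sqrt(6)*sqrt(t)*log(3*t)/2
on [1/2, oo): sqrt(6)*sqrt(t)*exp(-3*t)/2

reversing the common scale on t: 4*t**(5/2) on [0, 1/4); 2*t**(3/2)*log(2*t) on [1/4, 1/2); sqrt(t)*log(2*t) on [1/2, 3/4); …
peel off the shared t-power: 4*t**2 on [0, 1/4); 2*t*log(2*t) on [1/4, 1/2); log(2*t) on [1/2, 3/4); …
peel off the common scale on t: t**2 on [0, 1/2); t*log(t) on [1/2, 1); log(t) on [1, 3/2); …
cuts at 1/6, 1/3, 1/2: linearity sums the 4 kernel integrals
∫ over [0, 1/6) of 9*sqrt(6)*t**(5/2)/2·t^(s-1) joins the sum
∫ over [1/6, 1/3) of 3*sqrt(6)*t**(3/2)*log(3*t)/2·t^(s-1) joins the sum
∫ sqrt(6)*sqrt(t)*log(3*t)/2·t^(s-1) over [1/3, 1/2)
over [1/2, ∞), the kernel integral of sqrt(6)*sqrt(t)*exp(-3*t)/2 enters the sum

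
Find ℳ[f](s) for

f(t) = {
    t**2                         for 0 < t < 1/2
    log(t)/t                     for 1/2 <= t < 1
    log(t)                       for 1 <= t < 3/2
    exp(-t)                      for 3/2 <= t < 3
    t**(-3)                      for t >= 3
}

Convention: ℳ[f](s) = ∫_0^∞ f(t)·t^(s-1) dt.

(108*2**s*s**2*(s - 3)*(s + 2)*(s**2 - 2*s + 1)*uppergamma(s, 3/2) - 108*2**s*s**2*(s - 3)*(s + 2)*(s**2 - 2*s + 1)*uppergamma(s, 3) - 108*2**s*s**2*(s - 3)*(s + 2) + 108*2**s*(s - 3)*(s + 2)*(s**2 - 2*s + 1) - 108*3**s*s*(s - 3)*(s + 2)*(s**2 - 2*s + 1)*log(2) + 108*3**s*s*(s - 3)*(s + 2)*(s**2 - 2*s + 1)*log(3) - 108*3**s*(s - 3)*(s + 2)*(s**2 - 2*s + 1) - 4*6**s*s**2*(s + 2)*(s**2 - 2*s + 1) + 216*s**3*(s - 3)*(s + 2)*log(2) - 216*s**2*(s - 3)*(s + 2)*log(2) + 216*s**2*(s - 3)*(s + 2) + 27*s**2*(s - 3)*(s**2 - 2*s + 1))/(108*2**s*s**2*(s - 3)*(s + 2)*(s**2 - 2*s + 1))
  -2 < Re(s) < 3

breakpoints 1/2, 1, 3/2, 3: one integral from each of the 5 segments
for t in [0, 1/2): the term is ∫ t**2·t^(s-1)
segment 1/2 to 1 holds log(t)/t; add its integral
piece [1, 3/2): integrate log(t) against the kernel
on [3/2, 3): add ∫ exp(-t)·t^(s-1) dt
between 3 and ∞ the integrand is t**(-3)·t^(s-1)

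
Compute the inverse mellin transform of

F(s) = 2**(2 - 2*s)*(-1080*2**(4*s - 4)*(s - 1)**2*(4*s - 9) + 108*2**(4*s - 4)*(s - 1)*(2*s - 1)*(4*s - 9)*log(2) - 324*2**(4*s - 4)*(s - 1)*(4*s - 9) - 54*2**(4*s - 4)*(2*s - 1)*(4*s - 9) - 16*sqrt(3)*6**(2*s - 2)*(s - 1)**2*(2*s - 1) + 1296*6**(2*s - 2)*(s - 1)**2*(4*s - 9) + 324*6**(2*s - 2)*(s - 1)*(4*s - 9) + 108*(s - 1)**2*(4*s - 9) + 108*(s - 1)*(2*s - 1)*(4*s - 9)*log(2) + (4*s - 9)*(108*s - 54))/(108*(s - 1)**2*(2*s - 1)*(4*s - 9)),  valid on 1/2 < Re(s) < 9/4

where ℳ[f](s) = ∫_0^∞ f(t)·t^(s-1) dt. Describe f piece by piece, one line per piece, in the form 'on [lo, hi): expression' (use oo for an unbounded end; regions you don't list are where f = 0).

on [0, 1/4): 1/sqrt(t)
on [1/4, 4): log(sqrt(t))/t
on [4, 9): (sqrt(t) + 3)/t
on [9, oo): t**(-9/4)

reversing the shared t-power: sqrt(t) on [0, 1/4); log(sqrt(t)) on [1/4, 4); sqrt(t) + 3 on [4, 9); …
invert the power substitution to get t on [0, 1/2); log(t) on [1/2, 2); t + 3 on [2, 3); …
cuts at 1/4, 4, 9: linearity sums the 4 kernel integrals
∫ over [0, 1/4) of 1/sqrt(t)·t^(s-1) joins the sum
[1/4, 4) adds the kernel integral of log(sqrt(t))/t
the [4, 9) slice contributes ∫ (sqrt(t) + 3)/t·t^(s-1) dt
segment [9, ∞) carries t**(-9/4); integrate it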